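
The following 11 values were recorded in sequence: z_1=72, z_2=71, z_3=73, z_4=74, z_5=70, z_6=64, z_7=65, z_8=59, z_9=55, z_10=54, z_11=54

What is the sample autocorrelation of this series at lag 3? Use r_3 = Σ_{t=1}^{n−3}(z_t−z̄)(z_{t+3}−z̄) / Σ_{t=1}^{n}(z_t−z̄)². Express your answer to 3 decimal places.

0.210

Mean z̄ = (72 + 71 + 73 + 74 + 70 + 64 + 65 + 59 + 55 + 54 + 54)/11 = 64.6364
Numerator Σ_{t=1}^{8}(z_t−z̄)(z_{t+3}−z̄) = 133.1488
Denominator Σ(z_t−z̄)² = 632.5455
r_3 = 133.1488 / 632.5455 = 0.210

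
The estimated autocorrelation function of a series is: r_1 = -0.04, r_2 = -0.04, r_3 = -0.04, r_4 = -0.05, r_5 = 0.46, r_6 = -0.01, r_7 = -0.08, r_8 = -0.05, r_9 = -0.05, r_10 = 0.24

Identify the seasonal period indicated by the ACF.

5

The largest autocorrelation is r_5 = 0.46, with a weaker echo at lag 10 (0.24); the remaining lags stay at or below -0.01.
The dominant spike at lag 5 indicates a seasonal period of 5.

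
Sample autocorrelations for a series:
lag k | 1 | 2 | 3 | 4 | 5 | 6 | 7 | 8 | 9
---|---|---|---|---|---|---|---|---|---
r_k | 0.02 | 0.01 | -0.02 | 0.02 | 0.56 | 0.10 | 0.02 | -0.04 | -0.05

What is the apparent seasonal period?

The largest autocorrelation is r_5 = 0.56; the remaining lags stay at or below 0.10.
The dominant spike at lag 5 indicates a seasonal period of 5.

5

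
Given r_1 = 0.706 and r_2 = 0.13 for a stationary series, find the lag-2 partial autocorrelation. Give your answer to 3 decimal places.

-0.735

φ_{22} = (r_2 − r_1²) / (1 − r_1²)
r_1² = (0.706)² = 0.498436
Numerator = 0.13 − 0.4984 = -0.3684; denominator = 1 − 0.4984 = 0.5016
φ_{22} = -0.3684 / 0.5016 = -0.735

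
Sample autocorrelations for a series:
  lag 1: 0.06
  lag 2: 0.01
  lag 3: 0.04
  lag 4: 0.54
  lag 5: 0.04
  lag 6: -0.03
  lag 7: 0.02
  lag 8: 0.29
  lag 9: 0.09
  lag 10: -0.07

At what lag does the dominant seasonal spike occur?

4

The largest autocorrelation is r_4 = 0.54, with a weaker echo at lag 8 (0.29); the remaining lags stay at or below 0.09.
The dominant spike at lag 4 indicates a seasonal period of 4.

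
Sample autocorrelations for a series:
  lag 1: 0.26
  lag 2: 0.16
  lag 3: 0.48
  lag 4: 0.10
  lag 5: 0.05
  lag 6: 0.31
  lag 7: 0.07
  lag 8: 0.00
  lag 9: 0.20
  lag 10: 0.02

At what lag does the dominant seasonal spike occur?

The largest autocorrelation is r_3 = 0.48, with a weaker echo at lag 6 (0.31); the remaining lags stay at or below 0.26. The elevated value at lag 1 (0.26), dropping to 0.16 at lag 2, reflects decaying short-term dependence rather than seasonality.
The dominant spike at lag 3 indicates a seasonal period of 3.

3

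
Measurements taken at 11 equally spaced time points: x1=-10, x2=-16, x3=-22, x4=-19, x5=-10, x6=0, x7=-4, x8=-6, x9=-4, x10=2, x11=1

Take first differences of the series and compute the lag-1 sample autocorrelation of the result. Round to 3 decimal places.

First differences Δx: -6, -6, 3, 9, 10, -4, -2, 2, 6, -1
Mean of differences = 1.1000
Numerator Σ(Δx_t−Δx̄)(Δx_{t+1}−Δx̄) = 83.9900
Denominator Σ(Δx_t−Δx̄)² = 310.9000
r_1(Δx) = 83.9900 / 310.9000 = 0.270

0.270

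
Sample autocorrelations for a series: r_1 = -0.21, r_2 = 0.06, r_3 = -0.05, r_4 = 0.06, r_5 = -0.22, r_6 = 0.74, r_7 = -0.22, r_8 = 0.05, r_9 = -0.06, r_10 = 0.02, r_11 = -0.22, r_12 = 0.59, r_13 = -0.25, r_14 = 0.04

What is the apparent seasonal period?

6

The largest autocorrelation is r_6 = 0.74, with a weaker echo at lag 12 (0.59); the remaining lags stay at or below 0.06.
The dominant spike at lag 6 indicates a seasonal period of 6.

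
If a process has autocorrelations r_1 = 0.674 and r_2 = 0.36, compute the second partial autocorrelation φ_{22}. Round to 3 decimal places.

-0.173

φ_{22} = (r_2 − r_1²) / (1 − r_1²)
r_1² = (0.674)² = 0.454276
Numerator = 0.36 − 0.4543 = -0.0943; denominator = 1 − 0.4543 = 0.5457
φ_{22} = -0.0943 / 0.5457 = -0.173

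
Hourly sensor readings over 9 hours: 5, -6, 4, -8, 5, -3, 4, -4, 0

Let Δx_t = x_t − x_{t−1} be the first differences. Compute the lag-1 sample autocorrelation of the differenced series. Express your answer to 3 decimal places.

-0.875

First differences Δx: -11, 10, -12, 13, -8, 7, -8, 4
Mean of differences = -0.6250
Numerator Σ(Δx_t−Δx̄)(Δx_{t+1}−Δx̄) = -633.1406
Denominator Σ(Δx_t−Δx̄)² = 723.8750
r_1(Δx) = -633.1406 / 723.8750 = -0.875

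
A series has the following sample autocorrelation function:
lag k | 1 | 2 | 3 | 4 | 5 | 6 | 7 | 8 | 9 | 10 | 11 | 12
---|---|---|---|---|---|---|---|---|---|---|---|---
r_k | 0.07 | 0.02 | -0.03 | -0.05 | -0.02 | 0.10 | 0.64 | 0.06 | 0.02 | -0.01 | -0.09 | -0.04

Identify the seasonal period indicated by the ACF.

7

The largest autocorrelation is r_7 = 0.64; the remaining lags stay at or below 0.10.
The dominant spike at lag 7 indicates a seasonal period of 7.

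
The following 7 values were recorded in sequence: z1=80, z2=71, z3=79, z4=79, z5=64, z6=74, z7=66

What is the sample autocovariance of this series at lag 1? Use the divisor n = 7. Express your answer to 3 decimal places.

-8.665

Mean z̄ = (80 + 71 + 79 + 79 + 64 + 74 + 66)/7 = 73.2857
Deviations: 6.7143, -2.2857, 5.7143, 5.7143, -9.2857, 0.7143, -7.2857
Σ_{t=1}^{6}(z_t−z̄)(z_{t+1}−z̄) = -60.6531
γ_1 = -60.6531 / 7 = -8.665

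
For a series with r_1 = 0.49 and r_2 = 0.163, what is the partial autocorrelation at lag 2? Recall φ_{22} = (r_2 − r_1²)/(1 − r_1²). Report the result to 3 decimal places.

φ_{22} = (r_2 − r_1²) / (1 − r_1²)
r_1² = (0.49)² = 0.2401
Numerator = 0.163 − 0.2401 = -0.0771; denominator = 1 − 0.2401 = 0.7599
φ_{22} = -0.0771 / 0.7599 = -0.101

-0.101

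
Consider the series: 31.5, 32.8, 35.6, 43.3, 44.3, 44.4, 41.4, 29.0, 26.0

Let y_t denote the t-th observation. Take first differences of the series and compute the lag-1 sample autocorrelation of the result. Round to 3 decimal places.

0.437

First differences Δy: 1.3, 2.8, 7.7, 1.0, 0.1, -3.0, -12.4, -3.0
Mean of differences = -0.6875
Numerator Σ(Δy_t−Δȳ)(Δy_{t+1}−Δȳ) = 104.0148
Denominator Σ(Δy_t−Δȳ)² = 237.8088
r_1(Δy) = 104.0148 / 237.8088 = 0.437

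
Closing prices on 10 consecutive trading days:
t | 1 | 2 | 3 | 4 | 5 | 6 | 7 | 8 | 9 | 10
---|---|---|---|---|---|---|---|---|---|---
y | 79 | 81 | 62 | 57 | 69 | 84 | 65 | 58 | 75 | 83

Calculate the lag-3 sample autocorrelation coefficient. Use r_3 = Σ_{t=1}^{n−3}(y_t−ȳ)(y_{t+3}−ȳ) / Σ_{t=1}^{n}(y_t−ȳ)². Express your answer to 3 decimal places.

-0.160

Mean ȳ = (79 + 81 + 62 + 57 + 69 + 84 + 65 + 58 + 75 + 83)/10 = 71.3000
Numerator Σ_{t=1}^{7}(y_t−ȳ)(y_{t+3}−ȳ) = -156.5700
Denominator Σ(y_t−ȳ)² = 978.1000
r_3 = -156.5700 / 978.1000 = -0.160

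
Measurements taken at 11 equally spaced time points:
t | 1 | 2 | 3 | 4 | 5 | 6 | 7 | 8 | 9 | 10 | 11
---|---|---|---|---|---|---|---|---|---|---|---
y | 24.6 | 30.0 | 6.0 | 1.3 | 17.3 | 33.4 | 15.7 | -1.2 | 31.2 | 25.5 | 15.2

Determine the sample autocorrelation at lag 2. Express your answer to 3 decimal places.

Mean ȳ = (24.6 + 30.0 + 6.0 + 1.3 + 17.3 + 33.4 + 15.7 − 1.2 + 31.2 + 25.5 + 15.2)/11 = 18.0909
Numerator Σ_{t=1}^{9}(y_t−ȳ)(y_{t+2}−ȳ) = -1031.7593
Denominator Σ(y_t−ȳ)² = 1460.2691
r_2 = -1031.7593 / 1460.2691 = -0.707

-0.707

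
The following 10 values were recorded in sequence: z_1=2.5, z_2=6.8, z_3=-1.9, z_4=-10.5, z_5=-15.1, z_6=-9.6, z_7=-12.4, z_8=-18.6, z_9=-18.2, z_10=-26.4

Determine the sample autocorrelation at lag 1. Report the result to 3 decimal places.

0.600

Mean z̄ = (2.5 + 6.8 − 1.9 − 10.5 − 15.1 − 9.6 − 12.4 − 18.6 − 18.2 − 26.4)/10 = -10.3400
Numerator Σ_{t=1}^{9}(z_t−z̄)(z_{t+1}−z̄) = 567.2744
Denominator Σ(z_t−z̄)² = 945.2840
r_1 = 567.2744 / 945.2840 = 0.600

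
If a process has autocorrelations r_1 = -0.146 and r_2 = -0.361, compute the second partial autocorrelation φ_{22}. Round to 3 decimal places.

-0.391

φ_{22} = (r_2 − r_1²) / (1 − r_1²)
r_1² = (-0.146)² = 0.021316
Numerator = -0.361 − 0.0213 = -0.3823; denominator = 1 − 0.0213 = 0.9787
φ_{22} = -0.3823 / 0.9787 = -0.391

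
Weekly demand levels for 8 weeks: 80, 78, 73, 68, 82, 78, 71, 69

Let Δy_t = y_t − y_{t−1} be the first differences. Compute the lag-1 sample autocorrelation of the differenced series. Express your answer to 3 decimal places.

First differences Δy: -2, -5, -5, 14, -4, -7, -2
Mean of differences = -1.5714
Numerator Σ(Δy_t−Δȳ)(Δy_{t+1}−Δȳ) = -62.4694
Denominator Σ(Δy_t−Δȳ)² = 301.7143
r_1(Δy) = -62.4694 / 301.7143 = -0.207

-0.207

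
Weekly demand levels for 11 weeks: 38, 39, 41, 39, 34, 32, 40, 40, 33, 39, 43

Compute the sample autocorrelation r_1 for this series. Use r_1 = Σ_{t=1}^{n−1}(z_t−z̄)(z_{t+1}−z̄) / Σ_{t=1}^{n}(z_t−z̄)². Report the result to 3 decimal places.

Mean z̄ = (38 + 39 + 41 + 39 + 34 + 32 + 40 + 40 + 33 + 39 + 43)/11 = 38.0000
Numerator Σ_{t=1}^{10}(z_t−z̄)(z_{t+1}−z̄) = 8.0000
Denominator Σ(z_t−z̄)² = 122.0000
r_1 = 8.0000 / 122.0000 = 0.066

0.066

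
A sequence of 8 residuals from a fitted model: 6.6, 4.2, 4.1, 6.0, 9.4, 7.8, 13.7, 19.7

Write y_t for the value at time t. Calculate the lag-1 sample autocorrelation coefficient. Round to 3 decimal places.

0.461

Mean ȳ = (6.6 + 4.2 + 4.1 + 6.0 + 9.4 + 7.8 + 13.7 + 19.7)/8 = 8.9375
Deviations from mean: -2.3375, -4.7375, -4.8375, -2.9375, 0.4625, -1.1375, 4.7625, 10.7625
Numerator Σ_{t=1}^{7}(y_t−ȳ)(y_{t+1}−ȳ) = 92.1561
Denominator Σ(y_t−ȳ)² = 199.9588
r_1 = 92.1561 / 199.9588 = 0.461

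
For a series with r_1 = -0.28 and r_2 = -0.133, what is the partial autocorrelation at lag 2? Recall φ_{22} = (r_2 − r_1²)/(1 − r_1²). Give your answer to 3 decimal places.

-0.229

φ_{22} = (r_2 − r_1²) / (1 − r_1²)
r_1² = (-0.28)² = 0.0784
Numerator = -0.133 − 0.0784 = -0.2114; denominator = 1 − 0.0784 = 0.9216
φ_{22} = -0.2114 / 0.9216 = -0.229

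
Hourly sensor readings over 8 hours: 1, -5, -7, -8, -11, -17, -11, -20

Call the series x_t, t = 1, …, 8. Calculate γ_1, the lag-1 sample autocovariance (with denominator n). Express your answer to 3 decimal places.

Mean x̄ = (1 − 5 − 7 − 8 − 11 − 17 − 11 − 20)/8 = -9.7500
Deviations: 10.7500, 4.7500, 2.7500, 1.7500, -1.2500, -7.2500, -1.2500, -10.2500
Σ_{t=1}^{7}(x_t−x̄)(x_{t+1}−x̄) = 97.6875
γ_1 = 97.6875 / 8 = 12.211

12.211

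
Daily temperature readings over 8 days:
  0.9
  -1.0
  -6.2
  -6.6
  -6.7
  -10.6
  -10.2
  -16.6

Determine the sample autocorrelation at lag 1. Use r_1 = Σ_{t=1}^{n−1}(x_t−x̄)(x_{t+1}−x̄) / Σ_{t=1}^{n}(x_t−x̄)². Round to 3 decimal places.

0.438

Mean x̄ = (0.9 − 1.0 − 6.2 − 6.6 − 6.7 − 10.6 − 10.2 − 16.6)/8 = -7.1250
Deviations from mean: 8.0250, 6.1250, 0.9250, 0.5250, 0.4250, -3.4750, -3.0750, -9.4750
Numerator Σ_{t=1}^{7}(x_t−x̄)(x_{t+1}−x̄) = 93.8719
Denominator Σ(x_t−x̄)² = 214.5350
r_1 = 93.8719 / 214.5350 = 0.438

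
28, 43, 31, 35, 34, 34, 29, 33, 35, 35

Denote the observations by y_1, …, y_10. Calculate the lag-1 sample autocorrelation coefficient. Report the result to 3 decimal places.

Mean ȳ = (28 + 43 + 31 + 35 + 34 + 34 + 29 + 33 + 35 + 35)/10 = 33.7000
Numerator Σ_{t=1}^{9}(y_t−ȳ)(y_{t+1}−ȳ) = -78.4900
Denominator Σ(y_t−ȳ)² = 154.1000
r_1 = -78.4900 / 154.1000 = -0.509

-0.509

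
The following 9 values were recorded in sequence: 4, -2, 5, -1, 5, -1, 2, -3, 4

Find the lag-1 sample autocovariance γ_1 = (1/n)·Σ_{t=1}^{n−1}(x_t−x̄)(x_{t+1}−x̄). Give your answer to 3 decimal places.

-6.923

Mean x̄ = (4 − 2 + 5 − 1 + 5 − 1 + 2 − 3 + 4)/9 = 1.4444
Σ_{t=1}^{8}(x_t−x̄)(x_{t+1}−x̄) = -62.3086
γ_1 = -62.3086 / 9 = -6.923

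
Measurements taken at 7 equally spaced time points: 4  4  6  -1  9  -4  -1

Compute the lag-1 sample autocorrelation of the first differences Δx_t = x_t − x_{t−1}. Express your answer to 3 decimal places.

-0.797

First differences Δx: 0, 2, -7, 10, -13, 3
Mean of differences = -0.8333
Numerator Σ(Δx_t−Δx̄)(Δx_{t+1}−Δx̄) = -260.3611
Denominator Σ(Δx_t−Δx̄)² = 326.8333
r_1(Δx) = -260.3611 / 326.8333 = -0.797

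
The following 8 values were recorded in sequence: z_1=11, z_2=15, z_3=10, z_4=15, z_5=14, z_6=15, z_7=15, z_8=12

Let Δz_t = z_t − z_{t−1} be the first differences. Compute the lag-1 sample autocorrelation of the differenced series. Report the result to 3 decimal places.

-0.664

First differences Δz: 4, -5, 5, -1, 1, 0, -3
Mean of differences = 0.1429
Numerator Σ(Δz_t−Δz̄)(Δz_{t+1}−Δz̄) = -51.0204
Denominator Σ(Δz_t−Δz̄)² = 76.8571
r_1(Δz) = -51.0204 / 76.8571 = -0.664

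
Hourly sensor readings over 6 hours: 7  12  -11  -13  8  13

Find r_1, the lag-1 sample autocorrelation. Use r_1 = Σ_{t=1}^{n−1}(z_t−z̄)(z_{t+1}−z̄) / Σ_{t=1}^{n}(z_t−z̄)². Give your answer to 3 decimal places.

0.146

Mean z̄ = (7 + 12 − 11 − 13 + 8 + 13)/6 = 2.6667
Deviations from mean: 4.3333, 9.3333, -13.6667, -15.6667, 5.3333, 10.3333
Numerator Σ_{t=1}^{5}(z_t−z̄)(z_{t+1}−z̄) = 98.5556
Denominator Σ(z_t−z̄)² = 673.3333
r_1 = 98.5556 / 673.3333 = 0.146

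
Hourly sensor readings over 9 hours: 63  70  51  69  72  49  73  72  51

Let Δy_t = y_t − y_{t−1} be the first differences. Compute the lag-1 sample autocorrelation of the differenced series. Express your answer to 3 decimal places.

-0.460

First differences Δy: 7, -19, 18, 3, -23, 24, -1, -21
Mean of differences = -1.5000
Numerator Σ(Δy_t−Δȳ)(Δy_{t+1}−Δȳ) = -1044.2500
Denominator Σ(Δy_t−Δȳ)² = 2272.0000
r_1(Δy) = -1044.2500 / 2272.0000 = -0.460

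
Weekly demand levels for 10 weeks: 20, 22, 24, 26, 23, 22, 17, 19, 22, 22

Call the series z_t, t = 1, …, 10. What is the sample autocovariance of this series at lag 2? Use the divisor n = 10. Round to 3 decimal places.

Mean z̄ = (20 + 22 + 24 + 26 + 23 + 22 + 17 + 19 + 22 + 22)/10 = 21.7000
Σ_{t=1}^{8}(z_t−z̄)(z_{t+2}−z̄) = -7.4800
γ_2 = -7.4800 / 10 = -0.748

-0.748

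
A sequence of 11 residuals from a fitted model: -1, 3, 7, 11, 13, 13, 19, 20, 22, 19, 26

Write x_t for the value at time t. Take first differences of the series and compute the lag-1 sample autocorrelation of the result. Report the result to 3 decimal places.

First differences Δx: 4, 4, 4, 2, 0, 6, 1, 2, -3, 7
Mean of differences = 2.7000
Numerator Σ(Δx_t−Δx̄)(Δx_{t+1}−Δx̄) = -29.4900
Denominator Σ(Δx_t−Δx̄)² = 78.1000
r_1(Δx) = -29.4900 / 78.1000 = -0.378

-0.378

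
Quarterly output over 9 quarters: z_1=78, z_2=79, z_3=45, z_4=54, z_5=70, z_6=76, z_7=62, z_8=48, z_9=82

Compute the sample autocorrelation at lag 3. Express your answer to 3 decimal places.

Mean z̄ = (78 + 79 + 45 + 54 + 70 + 76 + 62 + 48 + 82)/9 = 66.0000
Σ(z_t−z̄)(z_{t+3}−z̄) = (-144.0000) + (52.0000) + (-210.0000) + (48.0000) + (-72.0000) + (160.0000) = -166.0000
Denominator Σ(z_t−z̄)² = 1610.0000
r_3 = -166.0000 / 1610.0000 = -0.103

-0.103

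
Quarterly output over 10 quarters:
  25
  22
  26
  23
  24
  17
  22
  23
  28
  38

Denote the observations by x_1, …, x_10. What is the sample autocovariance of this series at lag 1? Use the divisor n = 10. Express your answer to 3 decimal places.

6.496

Mean x̄ = (25 + 22 + 26 + 23 + 24 + 17 + 22 + 23 + 28 + 38)/10 = 24.8000
Σ_{t=1}^{9}(x_t−x̄)(x_{t+1}−x̄) = 64.9600
γ_1 = 64.9600 / 10 = 6.496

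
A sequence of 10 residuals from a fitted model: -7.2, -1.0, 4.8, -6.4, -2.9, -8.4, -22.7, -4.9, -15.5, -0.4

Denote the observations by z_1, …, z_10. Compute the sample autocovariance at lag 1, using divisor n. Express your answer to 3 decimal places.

-1.129

Mean z̄ = (-7.2 − 1.0 + 4.8 − 6.4 − 2.9 − 8.4 − 22.7 − 4.9 − 15.5 − 0.4)/10 = -6.4600
Σ_{t=1}^{9}(z_t−z̄)(z_{t+1}−z̄) = -11.2916
γ_1 = -11.2916 / 10 = -1.129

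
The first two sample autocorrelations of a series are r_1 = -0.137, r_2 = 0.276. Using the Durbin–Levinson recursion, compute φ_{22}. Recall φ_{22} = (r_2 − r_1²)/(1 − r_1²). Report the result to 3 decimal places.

φ_{22} = (r_2 − r_1²) / (1 − r_1²)
r_1² = (-0.137)² = 0.018769
Numerator = 0.276 − 0.0188 = 0.2572; denominator = 1 − 0.0188 = 0.9812
φ_{22} = 0.2572 / 0.9812 = 0.262

0.262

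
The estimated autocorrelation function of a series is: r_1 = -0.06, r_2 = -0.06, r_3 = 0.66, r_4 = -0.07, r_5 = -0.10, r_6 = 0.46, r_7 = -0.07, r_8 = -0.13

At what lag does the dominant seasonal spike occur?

3

The largest autocorrelation is r_3 = 0.66, with a weaker echo at lag 6 (0.46); the remaining lags stay at or below -0.06.
The dominant spike at lag 3 indicates a seasonal period of 3.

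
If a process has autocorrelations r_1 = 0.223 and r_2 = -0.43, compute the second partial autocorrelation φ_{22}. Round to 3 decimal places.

-0.505

φ_{22} = (r_2 − r_1²) / (1 − r_1²)
r_1² = (0.223)² = 0.049729
Numerator = -0.43 − 0.0497 = -0.4797; denominator = 1 − 0.0497 = 0.9503
φ_{22} = -0.4797 / 0.9503 = -0.505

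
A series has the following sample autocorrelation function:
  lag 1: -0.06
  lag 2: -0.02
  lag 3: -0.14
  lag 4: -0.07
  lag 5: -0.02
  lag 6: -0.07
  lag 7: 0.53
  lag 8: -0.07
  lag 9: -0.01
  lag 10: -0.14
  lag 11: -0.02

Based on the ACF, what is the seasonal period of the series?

7

The largest autocorrelation is r_7 = 0.53; the remaining lags stay at or below -0.01.
The dominant spike at lag 7 indicates a seasonal period of 7.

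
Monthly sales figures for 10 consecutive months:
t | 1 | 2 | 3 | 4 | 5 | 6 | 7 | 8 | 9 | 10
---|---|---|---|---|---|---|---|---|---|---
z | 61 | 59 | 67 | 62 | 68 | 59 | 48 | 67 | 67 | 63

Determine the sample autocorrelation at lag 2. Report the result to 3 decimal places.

Mean z̄ = (61 + 59 + 67 + 62 + 68 + 59 + 48 + 67 + 67 + 63)/10 = 62.1000
Numerator Σ_{t=1}^{8}(z_t−z̄)(z_{t+2}−z̄) = -138.9200
Denominator Σ(z_t−z̄)² = 326.9000
r_2 = -138.9200 / 326.9000 = -0.425

-0.425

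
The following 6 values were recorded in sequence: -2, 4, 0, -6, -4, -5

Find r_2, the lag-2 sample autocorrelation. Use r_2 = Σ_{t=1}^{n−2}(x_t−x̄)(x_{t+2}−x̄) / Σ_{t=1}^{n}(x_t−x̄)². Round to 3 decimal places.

-0.238

Mean x̄ = (-2 + 4 + 0 − 6 − 4 − 5)/6 = -2.1667
Deviations from mean: 0.1667, 6.1667, 2.1667, -3.8333, -1.8333, -2.8333
Σ(x_t−x̄)(x_{t+2}−x̄) = (0.3611) + (-23.6389) + (-3.9722) + (10.8611) = -16.3889
Denominator Σ(x_t−x̄)² = 68.8333
r_2 = -16.3889 / 68.8333 = -0.238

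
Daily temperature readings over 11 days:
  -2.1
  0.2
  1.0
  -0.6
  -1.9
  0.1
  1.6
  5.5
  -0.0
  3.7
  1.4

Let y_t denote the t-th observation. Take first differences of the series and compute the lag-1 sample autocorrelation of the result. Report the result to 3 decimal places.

First differences Δy: 2.3, 0.8, -1.6, -1.3, 2.0, 1.5, 3.9, -5.5, 3.7, -2.3
Mean of differences = 0.3500
Numerator Σ(Δy_t−Δȳ)(Δy_{t+1}−Δȳ) = -42.7675
Denominator Σ(Δy_t−Δȳ)² = 79.6450
r_1(Δy) = -42.7675 / 79.6450 = -0.537

-0.537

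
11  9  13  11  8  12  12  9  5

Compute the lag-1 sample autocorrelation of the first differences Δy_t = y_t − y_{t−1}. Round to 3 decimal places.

-0.152

First differences Δy: -2, 4, -2, -3, 4, 0, -3, -4
Mean of differences = -0.7500
Numerator Σ(Δy_t−Δȳ)(Δy_{t+1}−Δȳ) = -10.5625
Denominator Σ(Δy_t−Δȳ)² = 69.5000
r_1(Δy) = -10.5625 / 69.5000 = -0.152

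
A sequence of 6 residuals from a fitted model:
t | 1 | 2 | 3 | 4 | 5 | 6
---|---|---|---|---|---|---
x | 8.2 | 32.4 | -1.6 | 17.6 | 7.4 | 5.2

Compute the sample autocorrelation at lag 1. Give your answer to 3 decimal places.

-0.592

Mean x̄ = (8.2 + 32.4 − 1.6 + 17.6 + 7.4 + 5.2)/6 = 11.5333
Numerator Σ_{t=1}^{5}(x_t−x̄)(x_{t+1}−x̄) = -422.1778
Denominator Σ(x_t−x̄)² = 713.0133
r_1 = -422.1778 / 713.0133 = -0.592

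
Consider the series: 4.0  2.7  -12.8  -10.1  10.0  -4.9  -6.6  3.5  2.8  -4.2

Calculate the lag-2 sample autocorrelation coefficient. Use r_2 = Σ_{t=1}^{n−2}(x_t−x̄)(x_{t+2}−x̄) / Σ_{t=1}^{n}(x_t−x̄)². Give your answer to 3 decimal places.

Mean x̄ = (4.0 + 2.7 − 12.8 − 10.1 + 10.0 − 4.9 − 6.6 + 3.5 + 2.8 − 4.2)/10 = -1.5600
Numerator Σ_{t=1}^{8}(x_t−x̄)(x_{t+2}−x̄) = -310.7812
Denominator Σ(x_t−x̄)² = 470.1040
r_2 = -310.7812 / 470.1040 = -0.661

-0.661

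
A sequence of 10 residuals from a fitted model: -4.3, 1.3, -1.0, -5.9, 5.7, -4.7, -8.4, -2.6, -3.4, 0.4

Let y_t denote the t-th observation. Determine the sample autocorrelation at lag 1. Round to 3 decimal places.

-0.281

Mean ȳ = (-4.3 + 1.3 − 1.0 − 5.9 + 5.7 − 4.7 − 8.4 − 2.6 − 3.4 + 0.4)/10 = -2.2900
Numerator Σ_{t=1}^{9}(y_t−ȳ)(y_{t+1}−ȳ) = -41.3641
Denominator Σ(y_t−ȳ)² = 147.1690
r_1 = -41.3641 / 147.1690 = -0.281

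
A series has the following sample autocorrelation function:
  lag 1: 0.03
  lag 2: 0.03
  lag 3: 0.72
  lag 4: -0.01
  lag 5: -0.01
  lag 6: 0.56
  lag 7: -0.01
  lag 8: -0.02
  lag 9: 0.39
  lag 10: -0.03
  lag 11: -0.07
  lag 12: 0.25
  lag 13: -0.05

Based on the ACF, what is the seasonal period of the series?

3

The largest autocorrelation is r_3 = 0.72, with weaker echoes at lags 6 (0.56), 9 (0.39) and 12 (0.25); the remaining lags stay at or below 0.03.
The dominant spike at lag 3 indicates a seasonal period of 3.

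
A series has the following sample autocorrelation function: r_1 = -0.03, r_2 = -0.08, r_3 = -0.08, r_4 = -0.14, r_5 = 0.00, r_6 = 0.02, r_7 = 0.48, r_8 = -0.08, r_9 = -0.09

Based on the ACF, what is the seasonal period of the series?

7

The largest autocorrelation is r_7 = 0.48; the remaining lags stay at or below 0.02.
The dominant spike at lag 7 indicates a seasonal period of 7.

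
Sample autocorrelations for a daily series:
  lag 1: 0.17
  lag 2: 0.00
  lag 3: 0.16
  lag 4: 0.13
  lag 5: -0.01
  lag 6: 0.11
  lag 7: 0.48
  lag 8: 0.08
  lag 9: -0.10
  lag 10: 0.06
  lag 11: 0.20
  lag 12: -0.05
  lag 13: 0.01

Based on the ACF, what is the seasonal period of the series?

The largest autocorrelation is r_7 = 0.48; the remaining lags stay at or below 0.20.
The dominant spike at lag 7 indicates a seasonal period of 7.

7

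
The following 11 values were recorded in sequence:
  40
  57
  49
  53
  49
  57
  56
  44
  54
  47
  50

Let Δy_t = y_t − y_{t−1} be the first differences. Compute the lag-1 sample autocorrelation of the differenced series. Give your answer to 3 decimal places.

First differences Δy: 17, -8, 4, -4, 8, -1, -12, 10, -7, 3
Mean of differences = 1.0000
Numerator Σ(Δy_t−Δȳ)(Δy_{t+1}−Δȳ) = -414.0000
Denominator Σ(Δy_t−Δȳ)² = 742.0000
r_1(Δy) = -414.0000 / 742.0000 = -0.558

-0.558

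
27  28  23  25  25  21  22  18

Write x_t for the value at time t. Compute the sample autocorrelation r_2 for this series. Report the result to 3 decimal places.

0.158

Mean x̄ = (27 + 28 + 23 + 25 + 25 + 21 + 22 + 18)/8 = 23.6250
Deviations from mean: 3.3750, 4.3750, -0.6250, 1.3750, 1.3750, -2.6250, -1.6250, -5.6250
Numerator Σ_{t=1}^{6}(x_t−x̄)(x_{t+2}−x̄) = 11.9688
Denominator Σ(x_t−x̄)² = 75.8750
r_2 = 11.9688 / 75.8750 = 0.158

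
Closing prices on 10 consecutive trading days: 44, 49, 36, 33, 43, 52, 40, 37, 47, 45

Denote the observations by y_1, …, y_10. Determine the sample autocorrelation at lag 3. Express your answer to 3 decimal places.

Mean ȳ = (44 + 49 + 36 + 33 + 43 + 52 + 40 + 37 + 47 + 45)/10 = 42.6000
Σ(y_t−ȳ)(y_{t+3}−ȳ) = (-13.4400) + (2.5600) + (-62.0400) + (24.9600) + (-2.2400) + (41.3600) + (-6.2400) = -15.0800
Denominator Σ(y_t−ȳ)² = 330.4000
r_3 = -15.0800 / 330.4000 = -0.046

-0.046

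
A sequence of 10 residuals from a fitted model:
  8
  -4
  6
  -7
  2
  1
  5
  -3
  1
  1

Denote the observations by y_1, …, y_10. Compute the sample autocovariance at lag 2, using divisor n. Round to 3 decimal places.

Mean ȳ = (8 − 4 + 6 − 7 + 2 + 1 + 5 − 3 + 1 + 1)/10 = 1.0000
Σ_{t=1}^{8}(y_t−ȳ)(y_{t+2}−ȳ) = 84.0000
γ_2 = 84.0000 / 10 = 8.400

8.400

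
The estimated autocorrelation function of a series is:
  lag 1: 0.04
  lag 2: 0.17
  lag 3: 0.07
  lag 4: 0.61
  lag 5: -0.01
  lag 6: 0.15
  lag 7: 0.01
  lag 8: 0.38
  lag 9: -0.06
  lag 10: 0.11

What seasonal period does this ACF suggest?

4

The largest autocorrelation is r_4 = 0.61, with a weaker echo at lag 8 (0.38); the remaining lags stay at or below 0.17.
The dominant spike at lag 4 indicates a seasonal period of 4.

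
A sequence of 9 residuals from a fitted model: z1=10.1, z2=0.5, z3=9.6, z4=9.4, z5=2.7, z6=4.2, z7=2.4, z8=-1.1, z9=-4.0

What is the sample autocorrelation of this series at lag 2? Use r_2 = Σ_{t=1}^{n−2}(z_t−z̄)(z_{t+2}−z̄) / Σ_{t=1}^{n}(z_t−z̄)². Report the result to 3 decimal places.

Mean z̄ = (10.1 + 0.5 + 9.6 + 9.4 + 2.7 + 4.2 + 2.4 − 1.1 − 4.0)/9 = 3.7556
Numerator Σ_{t=1}^{7}(z_t−z̄)(z_{t+2}−z̄) = 24.8294
Denominator Σ(z_t−z̄)² = 203.7422
r_2 = 24.8294 / 203.7422 = 0.122

0.122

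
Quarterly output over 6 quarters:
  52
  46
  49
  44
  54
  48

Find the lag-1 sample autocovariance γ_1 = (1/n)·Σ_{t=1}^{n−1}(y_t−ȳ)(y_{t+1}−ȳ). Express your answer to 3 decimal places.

Mean ȳ = (52 + 46 + 49 + 44 + 54 + 48)/6 = 48.8333
Deviations: 3.1667, -2.8333, 0.1667, -4.8333, 5.1667, -0.8333
Σ_{t=1}^{5}(y_t−ȳ)(y_{t+1}−ȳ) = -39.5278
γ_1 = -39.5278 / 6 = -6.588

-6.588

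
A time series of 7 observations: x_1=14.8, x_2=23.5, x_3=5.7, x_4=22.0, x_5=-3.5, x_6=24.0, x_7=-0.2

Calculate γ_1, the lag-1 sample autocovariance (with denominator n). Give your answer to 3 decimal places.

-84.943

Mean x̄ = (14.8 + 23.5 + 5.7 + 22.0 − 3.5 + 24.0 − 0.2)/7 = 12.3286
Deviations: 2.4714, 11.1714, -6.6286, 9.6714, -15.8286, 11.6714, -12.5286
Σ_{t=1}^{6}(x_t−x̄)(x_{t+1}−x̄) = -594.6022
γ_1 = -594.6022 / 7 = -84.943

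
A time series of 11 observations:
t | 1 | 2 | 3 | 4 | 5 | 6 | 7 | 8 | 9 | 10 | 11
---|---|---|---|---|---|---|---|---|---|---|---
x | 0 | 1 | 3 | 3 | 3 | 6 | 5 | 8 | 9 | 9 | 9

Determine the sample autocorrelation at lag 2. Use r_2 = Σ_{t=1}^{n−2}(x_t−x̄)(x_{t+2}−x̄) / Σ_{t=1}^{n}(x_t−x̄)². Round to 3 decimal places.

Mean x̄ = (0 + 1 + 3 + 3 + 3 + 6 + 5 + 8 + 9 + 9 + 9)/11 = 5.0909
Numerator Σ_{t=1}^{9}(x_t−x̄)(x_{t+2}−x̄) = 50.8017
Denominator Σ(x_t−x̄)² = 110.9091
r_2 = 50.8017 / 110.9091 = 0.458

0.458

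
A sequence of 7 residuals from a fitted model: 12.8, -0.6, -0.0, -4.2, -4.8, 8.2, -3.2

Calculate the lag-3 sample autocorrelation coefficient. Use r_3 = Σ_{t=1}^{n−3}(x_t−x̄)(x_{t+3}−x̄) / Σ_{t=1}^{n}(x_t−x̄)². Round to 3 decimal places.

Mean x̄ = (12.8 − 0.6 − 0.0 − 4.2 − 4.8 + 8.2 − 3.2)/7 = 1.1714
Deviations from mean: 11.6286, -1.7714, -1.1714, -5.3714, -5.9714, 7.0286, -4.3714
Σ(x_t−x̄)(x_{t+3}−x̄) = (-62.4620) + (10.5780) + (-8.2335) + (23.4808) = -36.6367
Denominator Σ(x_t−x̄)² = 272.7543
r_3 = -36.6367 / 272.7543 = -0.134

-0.134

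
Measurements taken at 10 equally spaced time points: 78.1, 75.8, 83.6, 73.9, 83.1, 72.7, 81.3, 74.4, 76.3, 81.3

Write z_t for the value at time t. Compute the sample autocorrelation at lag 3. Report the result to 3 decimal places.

Mean z̄ = (78.1 + 75.8 + 83.6 + 73.9 + 83.1 + 72.7 + 81.3 + 74.4 + 76.3 + 81.3)/10 = 78.0500
Σ(z_t−z̄)(z_{t+3}−z̄) = (-0.2075) + (-11.3625) + (-29.6925) + (-13.4875) + (-18.4325) + (9.3625) + (10.5625) = -53.2575
Denominator Σ(z_t−z̄)² = 144.7250
r_3 = -53.2575 / 144.7250 = -0.368

-0.368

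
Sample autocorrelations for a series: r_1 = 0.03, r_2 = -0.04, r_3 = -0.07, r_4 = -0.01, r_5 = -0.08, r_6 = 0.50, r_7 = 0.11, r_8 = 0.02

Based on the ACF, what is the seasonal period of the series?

The largest autocorrelation is r_6 = 0.50; the remaining lags stay at or below 0.11.
The dominant spike at lag 6 indicates a seasonal period of 6.

6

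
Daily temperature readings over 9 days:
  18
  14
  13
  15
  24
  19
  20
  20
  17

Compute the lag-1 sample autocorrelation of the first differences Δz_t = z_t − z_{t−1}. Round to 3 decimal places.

-0.214

First differences Δz: -4, -1, 2, 9, -5, 1, 0, -3
Mean of differences = -0.1250
Numerator Σ(Δz_t−Δz̄)(Δz_{t+1}−Δz̄) = -29.2656
Denominator Σ(Δz_t−Δz̄)² = 136.8750
r_1(Δz) = -29.2656 / 136.8750 = -0.214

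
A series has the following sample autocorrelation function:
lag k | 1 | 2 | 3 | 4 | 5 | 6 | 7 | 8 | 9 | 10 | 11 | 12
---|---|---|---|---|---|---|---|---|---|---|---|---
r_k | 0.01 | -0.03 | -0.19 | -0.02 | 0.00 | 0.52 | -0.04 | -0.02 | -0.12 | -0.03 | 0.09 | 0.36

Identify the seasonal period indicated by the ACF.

6

The largest autocorrelation is r_6 = 0.52, with a weaker echo at lag 12 (0.36); the remaining lags stay at or below 0.09.
The dominant spike at lag 6 indicates a seasonal period of 6.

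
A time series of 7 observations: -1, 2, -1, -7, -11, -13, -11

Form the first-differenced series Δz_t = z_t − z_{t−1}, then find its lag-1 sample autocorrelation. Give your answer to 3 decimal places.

0.150

First differences Δz: 3, -3, -6, -4, -2, 2
Mean of differences = -1.6667
Numerator Σ(Δz_t−Δz̄)(Δz_{t+1}−Δz̄) = 9.2222
Denominator Σ(Δz_t−Δz̄)² = 61.3333
r_1(Δz) = 9.2222 / 61.3333 = 0.150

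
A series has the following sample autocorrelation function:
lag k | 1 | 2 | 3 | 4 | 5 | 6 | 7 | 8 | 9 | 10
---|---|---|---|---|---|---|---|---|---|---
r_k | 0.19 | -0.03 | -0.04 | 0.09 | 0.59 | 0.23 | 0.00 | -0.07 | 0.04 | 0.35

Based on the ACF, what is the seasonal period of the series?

The largest autocorrelation is r_5 = 0.59, with a weaker echo at lag 10 (0.35); the remaining lags stay at or below 0.23.
The dominant spike at lag 5 indicates a seasonal period of 5.

5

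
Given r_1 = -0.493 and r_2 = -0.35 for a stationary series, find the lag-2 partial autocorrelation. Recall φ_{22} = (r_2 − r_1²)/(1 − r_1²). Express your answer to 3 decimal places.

φ_{22} = (r_2 − r_1²) / (1 − r_1²)
r_1² = (-0.493)² = 0.243049
Numerator = -0.35 − 0.2430 = -0.5930; denominator = 1 − 0.2430 = 0.7570
φ_{22} = -0.5930 / 0.7570 = -0.783

-0.783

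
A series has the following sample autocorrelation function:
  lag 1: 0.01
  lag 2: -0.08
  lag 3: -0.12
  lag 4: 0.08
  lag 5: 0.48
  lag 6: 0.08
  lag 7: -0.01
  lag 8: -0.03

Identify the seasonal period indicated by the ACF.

The largest autocorrelation is r_5 = 0.48; the remaining lags stay at or below 0.08.
The dominant spike at lag 5 indicates a seasonal period of 5.

5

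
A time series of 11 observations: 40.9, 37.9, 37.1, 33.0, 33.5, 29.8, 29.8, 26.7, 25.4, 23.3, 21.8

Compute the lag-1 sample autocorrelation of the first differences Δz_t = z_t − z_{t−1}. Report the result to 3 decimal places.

-0.907

First differences Δz: -3.0, -0.8, -4.1, 0.5, -3.7, 0.0, -3.1, -1.3, -2.1, -1.5
Mean of differences = -1.9100
Numerator Σ(Δz_t−Δz̄)(Δz_{t+1}−Δz̄) = -19.8441
Denominator Σ(Δz_t−Δz̄)² = 21.8690
r_1(Δz) = -19.8441 / 21.8690 = -0.907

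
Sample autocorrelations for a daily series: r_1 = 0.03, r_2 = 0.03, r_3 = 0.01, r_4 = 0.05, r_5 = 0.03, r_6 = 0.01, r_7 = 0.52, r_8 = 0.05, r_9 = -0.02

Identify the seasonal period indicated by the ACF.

7

The largest autocorrelation is r_7 = 0.52; the remaining lags stay at or below 0.05.
The dominant spike at lag 7 indicates a seasonal period of 7.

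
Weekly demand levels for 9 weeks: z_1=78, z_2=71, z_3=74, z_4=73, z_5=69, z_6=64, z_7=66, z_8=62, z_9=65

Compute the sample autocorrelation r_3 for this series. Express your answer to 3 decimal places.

0.085

Mean z̄ = (78 + 71 + 74 + 73 + 69 + 64 + 66 + 62 + 65)/9 = 69.1111
Numerator Σ_{t=1}^{6}(z_t−z̄)(z_{t+3}−z̄) = 19.0741
Denominator Σ(z_t−z̄)² = 224.8889
r_3 = 19.0741 / 224.8889 = 0.085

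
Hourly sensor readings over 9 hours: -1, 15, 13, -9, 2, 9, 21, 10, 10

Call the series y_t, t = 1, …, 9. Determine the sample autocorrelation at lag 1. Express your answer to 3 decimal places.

Mean ȳ = (-1 + 15 + 13 − 9 + 2 + 9 + 21 + 10 + 10)/9 = 7.7778
Numerator Σ_{t=1}^{8}(y_t−ȳ)(y_{t+1}−ȳ) = 27.0617
Denominator Σ(y_t−ȳ)² = 657.5556
r_1 = 27.0617 / 657.5556 = 0.041

0.041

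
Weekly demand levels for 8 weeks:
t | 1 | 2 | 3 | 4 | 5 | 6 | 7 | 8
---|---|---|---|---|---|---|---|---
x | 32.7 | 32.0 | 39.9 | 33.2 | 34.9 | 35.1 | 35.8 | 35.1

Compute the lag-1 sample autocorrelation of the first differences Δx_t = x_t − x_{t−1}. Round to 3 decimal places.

-0.643

First differences Δx: -0.7, 7.9, -6.7, 1.7, 0.2, 0.7, -0.7
Mean of differences = 0.3429
Numerator Σ(Δx_t−Δx̄)(Δx_{t+1}−Δx̄) = -71.2804
Denominator Σ(Δx_t−Δx̄)² = 110.8771
r_1(Δx) = -71.2804 / 110.8771 = -0.643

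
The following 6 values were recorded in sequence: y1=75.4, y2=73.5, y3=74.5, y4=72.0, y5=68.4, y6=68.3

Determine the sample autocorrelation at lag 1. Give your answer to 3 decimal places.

Mean ȳ = (75.4 + 73.5 + 74.5 + 72.0 + 68.4 + 68.3)/6 = 72.0167
Deviations from mean: 3.3833, 1.4833, 2.4833, -0.0167, -3.6167, -3.7167
Σ(y_t−ȳ)(y_{t+1}−ȳ) = (5.0186) + (3.6836) + (-0.0414) + (0.0603) + (13.4419) = 22.1631
Denominator Σ(y_t−ȳ)² = 46.7083
r_1 = 22.1631 / 46.7083 = 0.474

0.474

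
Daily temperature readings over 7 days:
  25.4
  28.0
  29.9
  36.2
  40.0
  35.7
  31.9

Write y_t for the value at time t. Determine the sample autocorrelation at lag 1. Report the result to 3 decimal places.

0.534

Mean ȳ = (25.4 + 28.0 + 29.9 + 36.2 + 40.0 + 35.7 + 31.9)/7 = 32.4429
Deviations from mean: -7.0429, -4.4429, -2.5429, 3.7571, 7.5571, 3.2571, -0.5429
Σ(y_t−ȳ)(y_{t+1}−ȳ) = (31.2904) + (11.2976) + (-9.5539) + (28.3933) + (24.6147) + (-1.7682) = 84.2739
Denominator Σ(y_t−ȳ)² = 157.9371
r_1 = 84.2739 / 157.9371 = 0.534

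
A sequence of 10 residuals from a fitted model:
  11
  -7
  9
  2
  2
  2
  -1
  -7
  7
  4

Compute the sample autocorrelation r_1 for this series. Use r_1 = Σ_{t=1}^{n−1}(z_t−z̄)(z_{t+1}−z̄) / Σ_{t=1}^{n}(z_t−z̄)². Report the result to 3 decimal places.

-0.456

Mean z̄ = (11 − 7 + 9 + 2 + 2 + 2 − 1 − 7 + 7 + 4)/10 = 2.2000
Numerator Σ_{t=1}^{9}(z_t−z̄)(z_{t+1}−z̄) = -150.2400
Denominator Σ(z_t−z̄)² = 329.6000
r_1 = -150.2400 / 329.6000 = -0.456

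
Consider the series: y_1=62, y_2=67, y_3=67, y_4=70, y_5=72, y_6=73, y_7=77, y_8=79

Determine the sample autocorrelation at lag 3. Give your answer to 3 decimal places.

-0.005

Mean ȳ = (62 + 67 + 67 + 70 + 72 + 73 + 77 + 79)/8 = 70.8750
Deviations from mean: -8.8750, -3.8750, -3.8750, -0.8750, 1.1250, 2.1250, 6.1250, 8.1250
Σ(y_t−ȳ)(y_{t+3}−ȳ) = (7.7656) + (-4.3594) + (-8.2344) + (-5.3594) + (9.1406) = -1.0469
Denominator Σ(y_t−ȳ)² = 218.8750
r_3 = -1.0469 / 218.8750 = -0.005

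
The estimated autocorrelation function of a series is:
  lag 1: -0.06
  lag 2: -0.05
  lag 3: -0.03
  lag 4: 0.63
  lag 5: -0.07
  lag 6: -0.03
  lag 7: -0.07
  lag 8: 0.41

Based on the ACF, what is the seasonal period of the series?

The largest autocorrelation is r_4 = 0.63, with a weaker echo at lag 8 (0.41); the remaining lags stay at or below -0.03.
The dominant spike at lag 4 indicates a seasonal period of 4.

4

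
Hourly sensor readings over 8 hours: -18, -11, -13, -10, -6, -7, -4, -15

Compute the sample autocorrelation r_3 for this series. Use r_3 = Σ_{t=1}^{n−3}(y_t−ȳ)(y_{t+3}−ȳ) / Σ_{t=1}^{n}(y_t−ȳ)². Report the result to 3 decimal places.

Mean ȳ = (-18 − 11 − 13 − 10 − 6 − 7 − 4 − 15)/8 = -10.5000
Σ(y_t−ȳ)(y_{t+3}−ȳ) = (-3.7500) + (-2.2500) + (-8.7500) + (3.2500) + (-20.2500) = -31.7500
Denominator Σ(y_t−ȳ)² = 158.0000
r_3 = -31.7500 / 158.0000 = -0.201

-0.201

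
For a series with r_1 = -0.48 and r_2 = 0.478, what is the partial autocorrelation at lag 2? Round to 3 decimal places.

0.322

φ_{22} = (r_2 − r_1²) / (1 − r_1²)
r_1² = (-0.48)² = 0.2304
Numerator = 0.478 − 0.2304 = 0.2476; denominator = 1 − 0.2304 = 0.7696
φ_{22} = 0.2476 / 0.7696 = 0.322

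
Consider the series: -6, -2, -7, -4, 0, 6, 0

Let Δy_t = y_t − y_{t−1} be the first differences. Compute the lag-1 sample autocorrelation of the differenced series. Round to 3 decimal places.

First differences Δy: 4, -5, 3, 4, 6, -6
Mean of differences = 1.0000
Numerator Σ(Δy_t−Δȳ)(Δy_{t+1}−Δȳ) = -44.0000
Denominator Σ(Δy_t−Δȳ)² = 132.0000
r_1(Δy) = -44.0000 / 132.0000 = -0.333

-0.333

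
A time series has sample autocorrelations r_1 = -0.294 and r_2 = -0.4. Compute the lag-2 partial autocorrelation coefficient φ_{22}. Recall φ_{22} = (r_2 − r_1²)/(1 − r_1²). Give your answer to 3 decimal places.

φ_{22} = (r_2 − r_1²) / (1 − r_1²)
r_1² = (-0.294)² = 0.086436
Numerator = -0.4 − 0.0864 = -0.4864; denominator = 1 − 0.0864 = 0.9136
φ_{22} = -0.4864 / 0.9136 = -0.532

-0.532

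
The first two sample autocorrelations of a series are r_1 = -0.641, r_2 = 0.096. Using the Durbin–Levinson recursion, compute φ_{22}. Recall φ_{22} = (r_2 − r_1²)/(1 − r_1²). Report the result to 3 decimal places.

φ_{22} = (r_2 − r_1²) / (1 − r_1²)
r_1² = (-0.641)² = 0.410881
Numerator = 0.096 − 0.4109 = -0.3149; denominator = 1 − 0.4109 = 0.5891
φ_{22} = -0.3149 / 0.5891 = -0.534

-0.534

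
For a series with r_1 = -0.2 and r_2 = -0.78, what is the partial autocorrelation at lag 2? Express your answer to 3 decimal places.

-0.854

φ_{22} = (r_2 − r_1²) / (1 − r_1²)
r_1² = (-0.2)² = 0.04
Numerator = -0.78 − 0.0400 = -0.8200; denominator = 1 − 0.0400 = 0.9600
φ_{22} = -0.8200 / 0.9600 = -0.854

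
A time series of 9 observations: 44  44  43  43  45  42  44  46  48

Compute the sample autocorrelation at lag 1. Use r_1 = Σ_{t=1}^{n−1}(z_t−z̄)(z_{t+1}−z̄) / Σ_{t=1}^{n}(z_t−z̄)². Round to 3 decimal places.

0.239

Mean z̄ = (44 + 44 + 43 + 43 + 45 + 42 + 44 + 46 + 48)/9 = 44.3333
Numerator Σ_{t=1}^{8}(z_t−z̄)(z_{t+1}−z̄) = 6.2222
Denominator Σ(z_t−z̄)² = 26.0000
r_1 = 6.2222 / 26.0000 = 0.239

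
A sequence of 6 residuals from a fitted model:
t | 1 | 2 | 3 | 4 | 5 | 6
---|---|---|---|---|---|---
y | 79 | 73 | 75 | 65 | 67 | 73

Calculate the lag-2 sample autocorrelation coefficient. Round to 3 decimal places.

-0.060

Mean ȳ = (79 + 73 + 75 + 65 + 67 + 73)/6 = 72.0000
Deviations from mean: 7.0000, 1.0000, 3.0000, -7.0000, -5.0000, 1.0000
Numerator Σ_{t=1}^{4}(y_t−ȳ)(y_{t+2}−ȳ) = -8.0000
Denominator Σ(y_t−ȳ)² = 134.0000
r_2 = -8.0000 / 134.0000 = -0.060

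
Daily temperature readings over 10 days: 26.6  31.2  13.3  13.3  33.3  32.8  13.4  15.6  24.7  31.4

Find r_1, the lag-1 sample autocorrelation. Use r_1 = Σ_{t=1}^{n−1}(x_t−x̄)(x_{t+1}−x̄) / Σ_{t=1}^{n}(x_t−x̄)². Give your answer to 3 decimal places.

Mean x̄ = (26.6 + 31.2 + 13.3 + 13.3 + 33.3 + 32.8 + 13.4 + 15.6 + 24.7 + 31.4)/10 = 23.5600
Numerator Σ_{t=1}^{9}(x_t−x̄)(x_{t+1}−x̄) = 27.0304
Denominator Σ(x_t−x̄)² = 687.7440
r_1 = 27.0304 / 687.7440 = 0.039

0.039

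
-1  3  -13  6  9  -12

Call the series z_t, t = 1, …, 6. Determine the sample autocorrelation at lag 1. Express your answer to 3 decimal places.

Mean z̄ = (-1 + 3 − 13 + 6 + 9 − 12)/6 = -1.3333
Σ(z_t−z̄)(z_{t+1}−z̄) = (1.4444) + (-50.5556) + (-85.5556) + (75.7778) + (-110.2222) = -169.1111
Denominator Σ(z_t−z̄)² = 429.3333
r_1 = -169.1111 / 429.3333 = -0.394

-0.394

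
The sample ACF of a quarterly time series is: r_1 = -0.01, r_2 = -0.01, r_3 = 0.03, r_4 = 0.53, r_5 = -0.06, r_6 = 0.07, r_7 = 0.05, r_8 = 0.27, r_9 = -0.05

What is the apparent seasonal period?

4

The largest autocorrelation is r_4 = 0.53, with a weaker echo at lag 8 (0.27); the remaining lags stay at or below 0.07.
The dominant spike at lag 4 indicates a seasonal period of 4.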